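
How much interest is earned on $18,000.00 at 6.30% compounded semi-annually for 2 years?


Compound interest earned = final amount − principal.
A = P(1 + r/n)^(nt) = $18,000.00 × (1 + 0.063/2)^(2 × 2) = $20,377.43
Interest = A − P = $20,377.43 − $18,000.00 = $2,377.43

Interest = A - P = $2,377.43


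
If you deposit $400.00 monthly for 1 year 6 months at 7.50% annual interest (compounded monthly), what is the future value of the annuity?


Future value of an ordinary annuity: FV = PMT × ((1 + r)^n − 1) / r
Monthly rate r = 0.075/12 = 0.00625, n = 18
FV = $400.00 × ((1 + 0.075/12)^18 − 1) / (0.075/12)
FV = $400.00 × 18.988885
FV = $7,595.55

FV = PMT × ((1+r)^n - 1)/r = $7,595.55


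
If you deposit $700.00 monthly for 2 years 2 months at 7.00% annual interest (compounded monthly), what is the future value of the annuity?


Future value of an ordinary annuity: FV = PMT × ((1 + r)^n − 1) / r
Monthly rate r = 0.07/12 ≈ 0.00583333, n = 26
FV = $700.00 × ((1 + 0.07/12)^26 − 1) / (0.07/12)
FV = $700.00 × 27.987351
FV = $19,591.15

FV = PMT × ((1+r)^n - 1)/r = $19,591.15


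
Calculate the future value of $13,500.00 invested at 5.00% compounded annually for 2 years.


Compound interest formula: A = P(1 + r/n)^(nt)
A = $13,500.00 × (1 + 0.05/1)^(1 × 2)
Growth factor: (1 + 0.05/1)^2 = 1.102500
A = $13,500.00 × 1.102500
A = $14,883.75

A = P(1 + r/n)^(nt) = $14,883.75


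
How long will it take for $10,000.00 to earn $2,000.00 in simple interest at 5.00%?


Rearrange the simple interest formula for t:
I = P × r × t  ⇒  t = I / (P × r)
t = $2,000.00 / ($10,000.00 × 0.05)
t = 4

t = I/(P×r) = 4 years


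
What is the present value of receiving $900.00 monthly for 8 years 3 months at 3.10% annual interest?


Present value of an ordinary annuity: PV = PMT × (1 − (1 + r)^(−n)) / r
Monthly rate r = 0.031/12 ≈ 0.00258333, n = 99
PV = $900.00 × (1 − (1 + 0.031/12)^(−99)) / (0.031/12)
PV = $900.00 × 87.255125
PV = $78,529.61

PV = PMT × (1-(1+r)^(-n))/r = $78,529.61


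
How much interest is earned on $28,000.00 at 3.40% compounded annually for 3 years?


Compound interest earned = final amount − principal.
A = P(1 + r/n)^(nt) = $28,000.00 × (1 + 0.034/1)^(1 × 3) = $30,954.20
Interest = A − P = $30,954.20 − $28,000.00 = $2,954.20

Interest = A - P = $2,954.20


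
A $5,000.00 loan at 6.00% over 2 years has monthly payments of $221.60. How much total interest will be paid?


Total paid over the life of the loan = PMT × n.
Total paid = $221.60 × 24 = $5,318.40
Total interest = total paid − principal = $5,318.40 − $5,000.00 = $318.40

Total interest = (PMT × n) - PV = $318.40


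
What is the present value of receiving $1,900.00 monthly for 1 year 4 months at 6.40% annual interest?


Present value of an ordinary annuity: PV = PMT × (1 − (1 + r)^(−n)) / r
Monthly rate r = 0.064/12 ≈ 0.00533333, n = 16
PV = $1,900.00 × (1 − (1 + 0.064/12)^(−16)) / (0.064/12)
PV = $1,900.00 × 15.297302
PV = $29,064.87

PV = PMT × (1-(1+r)^(-n))/r = $29,064.87


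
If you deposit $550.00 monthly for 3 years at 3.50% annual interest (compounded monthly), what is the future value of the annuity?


Future value of an ordinary annuity: FV = PMT × ((1 + r)^n − 1) / r
Monthly rate r = 0.035/12 ≈ 0.00291667, n = 36
FV = $550.00 × ((1 + 0.035/12)^36 − 1) / (0.035/12)
FV = $550.00 × 37.899729
FV = $20,844.85

FV = PMT × ((1+r)^n - 1)/r = $20,844.85


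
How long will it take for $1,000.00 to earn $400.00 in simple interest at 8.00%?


Rearrange the simple interest formula for t:
I = P × r × t  ⇒  t = I / (P × r)
t = $400.00 / ($1,000.00 × 0.08)
t = 5

t = I/(P×r) = 5 years


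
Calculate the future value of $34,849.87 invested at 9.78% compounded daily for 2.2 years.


Compound interest formula: A = P(1 + r/n)^(nt)
A = $34,849.87 × (1 + 0.0978/365)^(365 × 2.2)
Growth factor: (1 + 0.0978/365)^803 = 1.24002455
A = $34,849.87 × 1.24002455
A = $43,214.69

A = P(1 + r/n)^(nt) = $43,214.69


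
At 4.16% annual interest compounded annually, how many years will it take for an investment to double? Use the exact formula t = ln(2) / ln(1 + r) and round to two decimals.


Doubling condition: (1 + r)^t = 2
Take ln of both sides: t × ln(1 + r) = ln(2)
t = ln(2) / ln(1 + r)
t = 0.693147 / 0.040758
t = 17.01

t = ln(2) / ln(1 + r) = 17.01 years


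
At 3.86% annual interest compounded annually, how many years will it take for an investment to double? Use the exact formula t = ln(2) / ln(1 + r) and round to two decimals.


Doubling condition: (1 + r)^t = 2
Take ln of both sides: t × ln(1 + r) = ln(2)
t = ln(2) / ln(1 + r)
t = 0.693147 / 0.037874
t = 18.30

t = ln(2) / ln(1 + r) = 18.30 years


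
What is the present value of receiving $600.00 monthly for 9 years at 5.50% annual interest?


Present value of an ordinary annuity: PV = PMT × (1 − (1 + r)^(−n)) / r
Monthly rate r = 0.055/12 ≈ 0.00458333, n = 108
PV = $600.00 × (1 − (1 + 0.055/12)^(−108)) / (0.055/12)
PV = $600.00 × 85.034035
PV = $51,020.42

PV = PMT × (1-(1+r)^(-n))/r = $51,020.42


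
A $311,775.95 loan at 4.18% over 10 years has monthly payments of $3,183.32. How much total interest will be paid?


Total paid over the life of the loan = PMT × n.
Total paid = $3,183.32 × 120 = $381,998.40
Total interest = total paid − principal = $381,998.40 − $311,775.95 = $70,222.45

Total interest = (PMT × n) - PV = $70,222.45


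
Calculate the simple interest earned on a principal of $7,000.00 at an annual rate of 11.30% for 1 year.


Simple interest formula: I = P × r × t
I = $7,000.00 × 0.113 × 1
I = $791.00

I = P × r × t = $791.00


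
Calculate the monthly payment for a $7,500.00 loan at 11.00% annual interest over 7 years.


Loan payment formula: PMT = PV × r / (1 − (1 + r)^(−n))
Monthly rate r = 0.11/12 ≈ 0.00916667, n = 84 months
Denominator: 1 − (1 + 0.11/12)^(−84) = 0.535360
PMT = $7,500.00 × (0.11/12) / 0.535360
PMT = $128.42 per month

PMT = PV × r / (1-(1+r)^(-n)) = $128.42/month


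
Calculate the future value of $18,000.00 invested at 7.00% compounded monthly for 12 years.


Compound interest formula: A = P(1 + r/n)^(nt)
A = $18,000.00 × (1 + 0.07/12)^(12 × 12)
Growth factor: (1 + 0.07/12)^144 = 2.3107207
A = $18,000.00 × 2.3107207
A = $41,592.97

A = P(1 + r/n)^(nt) = $41,592.97


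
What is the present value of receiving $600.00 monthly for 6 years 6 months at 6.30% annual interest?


Present value of an ordinary annuity: PV = PMT × (1 − (1 + r)^(−n)) / r
Monthly rate r = 0.063/12 = 0.00525, n = 78
PV = $600.00 × (1 − (1 + 0.063/12)^(−78)) / (0.063/12)
PV = $600.00 × 63.867849
PV = $38,320.71

PV = PMT × (1-(1+r)^(-n))/r = $38,320.71


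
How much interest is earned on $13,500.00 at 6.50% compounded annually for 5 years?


Compound interest earned = final amount − principal.
A = P(1 + r/n)^(nt) = $13,500.00 × (1 + 0.065/1)^(1 × 5) = $18,496.17
Interest = A − P = $18,496.17 − $13,500.00 = $4,996.17

Interest = A - P = $4,996.17


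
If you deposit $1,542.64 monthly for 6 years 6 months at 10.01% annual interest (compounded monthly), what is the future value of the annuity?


Future value of an ordinary annuity: FV = PMT × ((1 + r)^n − 1) / r
Monthly rate r = 0.1001/12 ≈ 0.00834167, n = 78
FV = $1,542.64 × ((1 + 0.1001/12)^78 − 1) / (0.1001/12)
FV = $1,542.64 × 109.285160
FV = $168,587.66

FV = PMT × ((1+r)^n - 1)/r = $168,587.66


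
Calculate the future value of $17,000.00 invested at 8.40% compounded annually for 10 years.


Compound interest formula: A = P(1 + r/n)^(nt)
A = $17,000.00 × (1 + 0.084/1)^(1 × 10)
Growth factor: (1 + 0.084/1)^10 = 2.240231
A = $17,000.00 × 2.240231
A = $38,083.93

A = P(1 + r/n)^(nt) = $38,083.93


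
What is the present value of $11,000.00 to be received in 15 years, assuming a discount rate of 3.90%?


Present value formula: PV = FV / (1 + r)^t
PV = $11,000.00 / (1 + 0.039)^15
PV = $11,000.00 / 1.775142
PV = $6,196.69

PV = FV / (1 + r)^t = $6,196.69


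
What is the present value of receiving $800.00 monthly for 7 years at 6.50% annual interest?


Present value of an ordinary annuity: PV = PMT × (1 − (1 + r)^(−n)) / r
Monthly rate r = 0.065/12 ≈ 0.00541667, n = 84
PV = $800.00 × (1 − (1 + 0.065/12)^(−84)) / (0.065/12)
PV = $800.00 × 67.342623
PV = $53,874.10

PV = PMT × (1-(1+r)^(-n))/r = $53,874.10


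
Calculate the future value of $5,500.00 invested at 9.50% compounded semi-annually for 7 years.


Compound interest formula: A = P(1 + r/n)^(nt)
A = $5,500.00 × (1 + 0.095/2)^(2 × 7)
Growth factor: (1 + 0.095/2)^14 = 1.914946
A = $5,500.00 × 1.914946
A = $10,532.20

A = P(1 + r/n)^(nt) = $10,532.20


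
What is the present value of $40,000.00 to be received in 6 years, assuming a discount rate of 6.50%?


Present value formula: PV = FV / (1 + r)^t
PV = $40,000.00 / (1 + 0.065)^6
PV = $40,000.00 / 1.4591423
PV = $27,413.36

PV = FV / (1 + r)^t = $27,413.36


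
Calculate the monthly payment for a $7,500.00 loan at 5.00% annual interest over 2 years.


Loan payment formula: PMT = PV × r / (1 − (1 + r)^(−n))
Monthly rate r = 0.05/12 ≈ 0.00416667, n = 24 months
Denominator: 1 − (1 + 0.05/12)^(−24) = 0.0949746
PMT = $7,500.00 × (0.05/12) / 0.0949746
PMT = $329.04 per month

PMT = PV × r / (1-(1+r)^(-n)) = $329.04/month


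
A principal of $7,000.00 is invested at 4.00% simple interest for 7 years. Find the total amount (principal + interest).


Total amount formula: A = P(1 + rt) = P + P·r·t
Interest: I = P × r × t = $7,000.00 × 0.04 × 7 = $1,960.00
A = P + I = $7,000.00 + $1,960.00 = $8,960.00

A = P + I = P(1 + rt) = $8,960.00


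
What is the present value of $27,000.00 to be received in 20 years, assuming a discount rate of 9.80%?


Present value formula: PV = FV / (1 + r)^t
PV = $27,000.00 / (1 + 0.098)^20
PV = $27,000.00 / 6.487043
PV = $4,162.14

PV = FV / (1 + r)^t = $4,162.14


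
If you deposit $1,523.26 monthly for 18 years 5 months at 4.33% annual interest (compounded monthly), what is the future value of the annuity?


Future value of an ordinary annuity: FV = PMT × ((1 + r)^n − 1) / r
Monthly rate r = 0.0433/12 ≈ 0.00360833, n = 221
FV = $1,523.26 × ((1 + 0.0433/12)^221 − 1) / (0.0433/12)
FV = $1,523.26 × 337.183575
FV = $513,618.25

FV = PMT × ((1+r)^n - 1)/r = $513,618.25


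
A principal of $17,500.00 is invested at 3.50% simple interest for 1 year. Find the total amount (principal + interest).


Total amount formula: A = P(1 + rt) = P + P·r·t
Interest: I = P × r × t = $17,500.00 × 0.035 × 1 = $612.50
A = P + I = $17,500.00 + $612.50 = $18,112.50

A = P + I = P(1 + rt) = $18,112.50


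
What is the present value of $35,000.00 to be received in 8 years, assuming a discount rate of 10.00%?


Present value formula: PV = FV / (1 + r)^t
PV = $35,000.00 / (1 + 0.1)^8
PV = $35,000.00 / 2.143589
PV = $16,327.76

PV = FV / (1 + r)^t = $16,327.76


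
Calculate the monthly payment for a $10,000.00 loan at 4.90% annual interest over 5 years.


Loan payment formula: PMT = PV × r / (1 − (1 + r)^(−n))
Monthly rate r = 0.049/12 ≈ 0.00408333, n = 60 months
Denominator: 1 − (1 + 0.049/12)^(−60) = 0.216905
PMT = $10,000.00 × (0.049/12) / 0.216905
PMT = $188.25 per month

PMT = PV × r / (1-(1+r)^(-n)) = $188.25/month


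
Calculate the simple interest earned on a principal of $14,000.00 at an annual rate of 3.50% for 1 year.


Simple interest formula: I = P × r × t
I = $14,000.00 × 0.035 × 1
I = $490.00

I = P × r × t = $490.00


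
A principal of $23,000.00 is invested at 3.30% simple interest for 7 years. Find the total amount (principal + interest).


Total amount formula: A = P(1 + rt) = P + P·r·t
Interest: I = P × r × t = $23,000.00 × 0.033 × 7 = $5,313.00
A = P + I = $23,000.00 + $5,313.00 = $28,313.00

A = P + I = P(1 + rt) = $28,313.00


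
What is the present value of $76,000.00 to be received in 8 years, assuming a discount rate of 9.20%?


Present value formula: PV = FV / (1 + r)^t
PV = $76,000.00 / (1 + 0.092)^8
PV = $76,000.00 / 2.022000
PV = $37,586.55

PV = FV / (1 + r)^t = $37,586.55


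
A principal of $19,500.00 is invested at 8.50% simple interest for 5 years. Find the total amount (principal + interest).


Total amount formula: A = P(1 + rt) = P + P·r·t
Interest: I = P × r × t = $19,500.00 × 0.085 × 5 = $8,287.50
A = P + I = $19,500.00 + $8,287.50 = $27,787.50

A = P + I = P(1 + rt) = $27,787.50


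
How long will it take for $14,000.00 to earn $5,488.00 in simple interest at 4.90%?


Rearrange the simple interest formula for t:
I = P × r × t  ⇒  t = I / (P × r)
t = $5,488.00 / ($14,000.00 × 0.049)
t = 8

t = I/(P×r) = 8 years


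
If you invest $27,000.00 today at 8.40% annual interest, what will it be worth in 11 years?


Future value formula: FV = PV × (1 + r)^t
FV = $27,000.00 × (1 + 0.084)^11
FV = $27,000.00 × 2.4284105
FV = $65,567.08

FV = PV × (1 + r)^t = $65,567.08


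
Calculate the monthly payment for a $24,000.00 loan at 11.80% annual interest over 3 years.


Loan payment formula: PMT = PV × r / (1 − (1 + r)^(−n))
Monthly rate r = 0.118/12 ≈ 0.00983333, n = 36 months
Denominator: 1 − (1 + 0.118/12)^(−36) = 0.296910
PMT = $24,000.00 × (0.118/12) / 0.296910
PMT = $794.85 per month

PMT = PV × r / (1-(1+r)^(-n)) = $794.85/month


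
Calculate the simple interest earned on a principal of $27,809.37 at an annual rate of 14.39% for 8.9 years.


Simple interest formula: I = P × r × t
I = $27,809.37 × 0.1439 × 8.9
I = $35,615.74

I = P × r × t = $35,615.74


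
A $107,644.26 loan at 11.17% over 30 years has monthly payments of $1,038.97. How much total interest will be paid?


Total paid over the life of the loan = PMT × n.
Total paid = $1,038.97 × 360 = $374,029.20
Total interest = total paid − principal = $374,029.20 − $107,644.26 = $266,384.94

Total interest = (PMT × n) - PV = $266,384.94


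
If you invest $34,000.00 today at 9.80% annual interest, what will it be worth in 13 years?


Future value formula: FV = PV × (1 + r)^t
FV = $34,000.00 × (1 + 0.098)^13
FV = $34,000.00 × 3.37155634
FV = $114,632.92

FV = PV × (1 + r)^t = $114,632.92


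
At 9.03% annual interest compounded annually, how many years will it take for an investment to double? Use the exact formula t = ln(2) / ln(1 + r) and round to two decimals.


Doubling condition: (1 + r)^t = 2
Take ln of both sides: t × ln(1 + r) = ln(2)
t = ln(2) / ln(1 + r)
t = 0.693147 / 0.086453
t = 8.02

t = ln(2) / ln(1 + r) = 8.02 years


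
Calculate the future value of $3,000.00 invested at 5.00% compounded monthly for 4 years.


Compound interest formula: A = P(1 + r/n)^(nt)
A = $3,000.00 × (1 + 0.05/12)^(12 × 4)
Growth factor: (1 + 0.05/12)^48 = 1.2208954
A = $3,000.00 × 1.2208954
A = $3,662.69

A = P(1 + r/n)^(nt) = $3,662.69


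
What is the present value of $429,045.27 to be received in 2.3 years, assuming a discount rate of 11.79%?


Present value formula: PV = FV / (1 + r)^t
PV = $429,045.27 / (1 + 0.1179)^2.3
PV = $429,045.27 / 1.29219126
PV = $332,029.23

PV = FV / (1 + r)^t = $332,029.23


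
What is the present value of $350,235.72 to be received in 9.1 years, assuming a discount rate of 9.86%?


Present value formula: PV = FV / (1 + r)^t
PV = $350,235.72 / (1 + 0.0986)^9.1
PV = $350,235.72 / 2.3530996
PV = $148,840.16

PV = FV / (1 + r)^t = $148,840.16


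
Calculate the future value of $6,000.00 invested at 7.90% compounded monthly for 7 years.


Compound interest formula: A = P(1 + r/n)^(nt)
A = $6,000.00 × (1 + 0.079/12)^(12 × 7)
Growth factor: (1 + 0.079/12)^84 = 1.735313
A = $6,000.00 × 1.735313
A = $10,411.88

A = P(1 + r/n)^(nt) = $10,411.88


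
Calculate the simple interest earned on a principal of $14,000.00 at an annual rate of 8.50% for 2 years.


Simple interest formula: I = P × r × t
I = $14,000.00 × 0.085 × 2
I = $2,380.00

I = P × r × t = $2,380.00


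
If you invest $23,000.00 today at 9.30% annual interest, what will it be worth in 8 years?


Future value formula: FV = PV × (1 + r)^t
FV = $23,000.00 × (1 + 0.093)^8
FV = $23,000.00 × 2.0368605
FV = $46,847.79

FV = PV × (1 + r)^t = $46,847.79


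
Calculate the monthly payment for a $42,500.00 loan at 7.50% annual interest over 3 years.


Loan payment formula: PMT = PV × r / (1 − (1 + r)^(−n))
Monthly rate r = 0.075/12 = 0.00625, n = 36 months
Denominator: 1 − (1 + 0.075/12)^(−36) = 0.2009245
PMT = $42,500.00 × (0.075/12) / 0.2009245
PMT = $1,322.01 per month

PMT = PV × r / (1-(1+r)^(-n)) = $1,322.01/month


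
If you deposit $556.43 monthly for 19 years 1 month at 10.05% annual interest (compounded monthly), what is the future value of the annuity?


Future value of an ordinary annuity: FV = PMT × ((1 + r)^n − 1) / r
Monthly rate r = 0.1005/12 = 0.008375, n = 229
FV = $556.43 × ((1 + 0.1005/12)^229 − 1) / (0.1005/12)
FV = $556.43 × 686.846041
FV = $382,181.74

FV = PMT × ((1+r)^n - 1)/r = $382,181.74


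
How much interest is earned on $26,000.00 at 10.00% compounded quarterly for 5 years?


Compound interest earned = final amount − principal.
A = P(1 + r/n)^(nt) = $26,000.00 × (1 + 0.1/4)^(4 × 5) = $42,604.03
Interest = A − P = $42,604.03 − $26,000.00 = $16,604.03

Interest = A - P = $16,604.03


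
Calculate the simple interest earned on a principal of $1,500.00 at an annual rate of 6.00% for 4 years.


Simple interest formula: I = P × r × t
I = $1,500.00 × 0.06 × 4
I = $360.00

I = P × r × t = $360.00


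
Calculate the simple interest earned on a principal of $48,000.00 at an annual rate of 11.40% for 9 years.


Simple interest formula: I = P × r × t
I = $48,000.00 × 0.114 × 9
I = $49,248.00

I = P × r × t = $49,248.00


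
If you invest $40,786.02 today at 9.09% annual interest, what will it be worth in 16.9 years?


Future value formula: FV = PV × (1 + r)^t
FV = $40,786.02 × (1 + 0.0909)^16.9
FV = $40,786.02 × 4.3507639
FV = $177,450.34

FV = PV × (1 + r)^t = $177,450.34


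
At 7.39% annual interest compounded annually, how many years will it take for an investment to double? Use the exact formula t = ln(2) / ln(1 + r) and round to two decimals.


Doubling condition: (1 + r)^t = 2
Take ln of both sides: t × ln(1 + r) = ln(2)
t = ln(2) / ln(1 + r)
t = 0.693147 / 0.071297
t = 9.72

t = ln(2) / ln(1 + r) = 9.72 years


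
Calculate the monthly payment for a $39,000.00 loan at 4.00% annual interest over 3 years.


Loan payment formula: PMT = PV × r / (1 − (1 + r)^(−n))
Monthly rate r = 0.04/12 ≈ 0.00333333, n = 36 months
Denominator: 1 − (1 + 0.04/12)^(−36) = 0.11290255
PMT = $39,000.00 × (0.04/12) / 0.11290255
PMT = $1,151.44 per month

PMT = PV × r / (1-(1+r)^(-n)) = $1,151.44/month


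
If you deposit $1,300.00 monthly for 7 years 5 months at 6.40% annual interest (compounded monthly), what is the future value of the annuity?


Future value of an ordinary annuity: FV = PMT × ((1 + r)^n − 1) / r
Monthly rate r = 0.064/12 ≈ 0.00533333, n = 89
FV = $1,300.00 × ((1 + 0.064/12)^89 − 1) / (0.064/12)
FV = $1,300.00 × 113.522260
FV = $147,578.94

FV = PMT × ((1+r)^n - 1)/r = $147,578.94


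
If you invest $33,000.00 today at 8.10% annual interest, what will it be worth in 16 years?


Future value formula: FV = PV × (1 + r)^t
FV = $33,000.00 × (1 + 0.081)^16
FV = $33,000.00 × 3.4770513
FV = $114,742.69

FV = PV × (1 + r)^t = $114,742.69


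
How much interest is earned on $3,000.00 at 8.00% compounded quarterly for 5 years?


Compound interest earned = final amount − principal.
A = P(1 + r/n)^(nt) = $3,000.00 × (1 + 0.08/4)^(4 × 5) = $4,457.84
Interest = A − P = $4,457.84 − $3,000.00 = $1,457.84

Interest = A - P = $1,457.84


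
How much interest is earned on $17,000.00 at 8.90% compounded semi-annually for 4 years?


Compound interest earned = final amount − principal.
A = P(1 + r/n)^(nt) = $17,000.00 × (1 + 0.089/2)^(2 × 4) = $24,083.33
Interest = A − P = $24,083.33 − $17,000.00 = $7,083.33

Interest = A - P = $7,083.33


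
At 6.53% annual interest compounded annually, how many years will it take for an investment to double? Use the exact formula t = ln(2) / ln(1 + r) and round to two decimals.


Doubling condition: (1 + r)^t = 2
Take ln of both sides: t × ln(1 + r) = ln(2)
t = ln(2) / ln(1 + r)
t = 0.693147 / 0.063256
t = 10.96

t = ln(2) / ln(1 + r) = 10.96 years


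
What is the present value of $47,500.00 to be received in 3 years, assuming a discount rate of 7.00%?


Present value formula: PV = FV / (1 + r)^t
PV = $47,500.00 / (1 + 0.07)^3
PV = $47,500.00 / 1.225043
PV = $38,774.15

PV = FV / (1 + r)^t = $38,774.15


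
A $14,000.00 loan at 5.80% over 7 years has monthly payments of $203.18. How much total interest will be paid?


Total paid over the life of the loan = PMT × n.
Total paid = $203.18 × 84 = $17,067.12
Total interest = total paid − principal = $17,067.12 − $14,000.00 = $3,067.12

Total interest = (PMT × n) - PV = $3,067.12


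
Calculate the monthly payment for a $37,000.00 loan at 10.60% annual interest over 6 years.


Loan payment formula: PMT = PV × r / (1 − (1 + r)^(−n))
Monthly rate r = 0.106/12 ≈ 0.00883333, n = 72 months
Denominator: 1 − (1 + 0.106/12)^(−72) = 0.469114
PMT = $37,000.00 × (0.106/12) / 0.469114
PMT = $696.70 per month

PMT = PV × r / (1-(1+r)^(-n)) = $696.70/month


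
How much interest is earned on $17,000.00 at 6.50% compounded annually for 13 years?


Compound interest earned = final amount − principal.
A = P(1 + r/n)^(nt) = $17,000.00 × (1 + 0.065/1)^(1 × 13) = $38,547.29
Interest = A − P = $38,547.29 − $17,000.00 = $21,547.29

Interest = A - P = $21,547.29


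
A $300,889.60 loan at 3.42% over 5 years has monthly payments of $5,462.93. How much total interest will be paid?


Total paid over the life of the loan = PMT × n.
Total paid = $5,462.93 × 60 = $327,775.80
Total interest = total paid − principal = $327,775.80 − $300,889.60 = $26,886.20

Total interest = (PMT × n) - PV = $26,886.20


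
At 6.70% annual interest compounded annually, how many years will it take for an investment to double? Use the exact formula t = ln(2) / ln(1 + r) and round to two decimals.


Doubling condition: (1 + r)^t = 2
Take ln of both sides: t × ln(1 + r) = ln(2)
t = ln(2) / ln(1 + r)
t = 0.693147 / 0.064851
t = 10.69

t = ln(2) / ln(1 + r) = 10.69 years


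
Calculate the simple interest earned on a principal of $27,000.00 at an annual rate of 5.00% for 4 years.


Simple interest formula: I = P × r × t
I = $27,000.00 × 0.05 × 4
I = $5,400.00

I = P × r × t = $5,400.00


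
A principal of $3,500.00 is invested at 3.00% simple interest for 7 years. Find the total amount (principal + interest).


Total amount formula: A = P(1 + rt) = P + P·r·t
Interest: I = P × r × t = $3,500.00 × 0.03 × 7 = $735.00
A = P + I = $3,500.00 + $735.00 = $4,235.00

A = P + I = P(1 + rt) = $4,235.00


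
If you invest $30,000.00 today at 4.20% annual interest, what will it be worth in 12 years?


Future value formula: FV = PV × (1 + r)^t
FV = $30,000.00 × (1 + 0.042)^12
FV = $30,000.00 × 1.6383724
FV = $49,151.17

FV = PV × (1 + r)^t = $49,151.17


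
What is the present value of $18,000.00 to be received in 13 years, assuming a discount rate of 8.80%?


Present value formula: PV = FV / (1 + r)^t
PV = $18,000.00 / (1 + 0.088)^13
PV = $18,000.00 / 2.993475
PV = $6,013.08

PV = FV / (1 + r)^t = $6,013.08


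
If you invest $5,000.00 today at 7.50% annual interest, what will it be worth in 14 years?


Future value formula: FV = PV × (1 + r)^t
FV = $5,000.00 × (1 + 0.075)^14
FV = $5,000.00 × 2.752444
FV = $13,762.22

FV = PV × (1 + r)^t = $13,762.22


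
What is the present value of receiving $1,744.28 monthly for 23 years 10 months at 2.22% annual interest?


Present value of an ordinary annuity: PV = PMT × (1 − (1 + r)^(−n)) / r
Monthly rate r = 0.0222/12 = 0.00185, n = 286
PV = $1,744.28 × (1 − (1 + 0.0222/12)^(−286)) / (0.0222/12)
PV = $1,744.28 × 221.933513
PV = $387,114.19

PV = PMT × (1-(1+r)^(-n))/r = $387,114.19


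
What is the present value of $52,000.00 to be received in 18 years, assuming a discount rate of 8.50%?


Present value formula: PV = FV / (1 + r)^t
PV = $52,000.00 / (1 + 0.085)^18
PV = $52,000.00 / 4.342455
PV = $11,974.79

PV = FV / (1 + r)^t = $11,974.79


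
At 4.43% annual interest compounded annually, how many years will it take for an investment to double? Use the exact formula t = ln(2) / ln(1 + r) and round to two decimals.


Doubling condition: (1 + r)^t = 2
Take ln of both sides: t × ln(1 + r) = ln(2)
t = ln(2) / ln(1 + r)
t = 0.693147 / 0.043347
t = 15.99

t = ln(2) / ln(1 + r) = 15.99 years


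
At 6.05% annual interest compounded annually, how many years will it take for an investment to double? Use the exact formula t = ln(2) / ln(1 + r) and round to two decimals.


Doubling condition: (1 + r)^t = 2
Take ln of both sides: t × ln(1 + r) = ln(2)
t = ln(2) / ln(1 + r)
t = 0.693147 / 0.058740
t = 11.80

t = ln(2) / ln(1 + r) = 11.80 years


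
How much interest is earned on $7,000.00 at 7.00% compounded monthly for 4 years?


Compound interest earned = final amount − principal.
A = P(1 + r/n)^(nt) = $7,000.00 × (1 + 0.07/12)^(12 × 4) = $9,254.38
Interest = A − P = $9,254.38 − $7,000.00 = $2,254.38

Interest = A - P = $2,254.38


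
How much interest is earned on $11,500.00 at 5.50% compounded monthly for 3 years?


Compound interest earned = final amount − principal.
A = P(1 + r/n)^(nt) = $11,500.00 × (1 + 0.055/12)^(12 × 3) = $13,557.91
Interest = A − P = $13,557.91 − $11,500.00 = $2,057.91

Interest = A - P = $2,057.91


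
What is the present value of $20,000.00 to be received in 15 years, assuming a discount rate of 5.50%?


Present value formula: PV = FV / (1 + r)^t
PV = $20,000.00 / (1 + 0.055)^15
PV = $20,000.00 / 2.232476
PV = $8,958.66

PV = FV / (1 + r)^t = $8,958.66


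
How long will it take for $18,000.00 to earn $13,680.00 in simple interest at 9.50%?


Rearrange the simple interest formula for t:
I = P × r × t  ⇒  t = I / (P × r)
t = $13,680.00 / ($18,000.00 × 0.095)
t = 8

t = I/(P×r) = 8 years


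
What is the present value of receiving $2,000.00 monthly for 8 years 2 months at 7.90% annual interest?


Present value of an ordinary annuity: PV = PMT × (1 − (1 + r)^(−n)) / r
Monthly rate r = 0.079/12 ≈ 0.00658333, n = 98
PV = $2,000.00 × (1 − (1 + 0.079/12)^(−98)) / (0.079/12)
PV = $2,000.00 × 72.047781
PV = $144,095.56

PV = PMT × (1-(1+r)^(-n))/r = $144,095.56


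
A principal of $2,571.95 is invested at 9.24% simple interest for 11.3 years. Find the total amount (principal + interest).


Total amount formula: A = P(1 + rt) = P + P·r·t
Interest: I = P × r × t = $2,571.95 × 0.0924 × 11.3 = $2,685.42
A = P + I = $2,571.95 + $2,685.42 = $5,257.37

A = P + I = P(1 + rt) = $5,257.37


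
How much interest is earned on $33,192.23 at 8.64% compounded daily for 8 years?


Compound interest earned = final amount − principal.
A = P(1 + r/n)^(nt) = $33,192.23 × (1 + 0.0864/365)^(365 × 8) = $66,249.90
Interest = A − P = $66,249.90 − $33,192.23 = $33,057.67

Interest = A - P = $33,057.67


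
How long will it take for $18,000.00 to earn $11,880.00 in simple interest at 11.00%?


Rearrange the simple interest formula for t:
I = P × r × t  ⇒  t = I / (P × r)
t = $11,880.00 / ($18,000.00 × 0.11)
t = 6

t = I/(P×r) = 6 years


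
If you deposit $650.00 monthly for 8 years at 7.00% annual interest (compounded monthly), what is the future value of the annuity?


Future value of an ordinary annuity: FV = PMT × ((1 + r)^n − 1) / r
Monthly rate r = 0.07/12 ≈ 0.00583333, n = 96
FV = $650.00 × ((1 + 0.07/12)^96 − 1) / (0.07/12)
FV = $650.00 × 128.198821
FV = $83,329.23

FV = PMT × ((1+r)^n - 1)/r = $83,329.23


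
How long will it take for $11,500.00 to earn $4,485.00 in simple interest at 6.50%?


Rearrange the simple interest formula for t:
I = P × r × t  ⇒  t = I / (P × r)
t = $4,485.00 / ($11,500.00 × 0.065)
t = 6

t = I/(P×r) = 6 years


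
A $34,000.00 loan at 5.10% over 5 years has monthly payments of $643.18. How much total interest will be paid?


Total paid over the life of the loan = PMT × n.
Total paid = $643.18 × 60 = $38,590.80
Total interest = total paid − principal = $38,590.80 − $34,000.00 = $4,590.80

Total interest = (PMT × n) - PV = $4,590.80


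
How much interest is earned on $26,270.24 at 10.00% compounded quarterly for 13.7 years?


Compound interest earned = final amount − principal.
A = P(1 + r/n)^(nt) = $26,270.24 × (1 + 0.1/4)^(4 × 13.7) = $101,655.73
Interest = A − P = $101,655.73 − $26,270.24 = $75,385.49

Interest = A - P = $75,385.49


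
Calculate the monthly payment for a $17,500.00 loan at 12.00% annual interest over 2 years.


Loan payment formula: PMT = PV × r / (1 − (1 + r)^(−n))
Monthly rate r = 0.12/12 = 0.01, n = 24 months
Denominator: 1 − (1 + 0.12/12)^(−24) = 0.212434
PMT = $17,500.00 × (0.12/12) / 0.212434
PMT = $823.79 per month

PMT = PV × r / (1-(1+r)^(-n)) = $823.79/month


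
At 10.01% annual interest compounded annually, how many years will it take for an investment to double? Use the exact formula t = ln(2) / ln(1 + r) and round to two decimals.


Doubling condition: (1 + r)^t = 2
Take ln of both sides: t × ln(1 + r) = ln(2)
t = ln(2) / ln(1 + r)
t = 0.693147 / 0.095401
t = 7.27

t = ln(2) / ln(1 + r) = 7.27 years


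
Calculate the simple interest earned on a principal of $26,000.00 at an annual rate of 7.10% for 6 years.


Simple interest formula: I = P × r × t
I = $26,000.00 × 0.071 × 6
I = $11,076.00

I = P × r × t = $11,076.00


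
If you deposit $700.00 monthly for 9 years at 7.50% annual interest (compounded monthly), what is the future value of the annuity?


Future value of an ordinary annuity: FV = PMT × ((1 + r)^n − 1) / r
Monthly rate r = 0.075/12 = 0.00625, n = 108
FV = $700.00 × ((1 + 0.075/12)^108 − 1) / (0.075/12)
FV = $700.00 × 153.585857
FV = $107,510.10

FV = PMT × ((1+r)^n - 1)/r = $107,510.10


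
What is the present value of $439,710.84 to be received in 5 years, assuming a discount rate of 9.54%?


Present value formula: PV = FV / (1 + r)^t
PV = $439,710.84 / (1 + 0.0954)^5
PV = $439,710.84 / 1.5771162
PV = $278,806.88

PV = FV / (1 + r)^t = $278,806.88


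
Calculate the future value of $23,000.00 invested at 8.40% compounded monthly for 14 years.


Compound interest formula: A = P(1 + r/n)^(nt)
A = $23,000.00 × (1 + 0.084/12)^(12 × 14)
Growth factor: (1 + 0.084/12)^168 = 3.2281303
A = $23,000.00 × 3.2281303
A = $74,247.00

A = P(1 + r/n)^(nt) = $74,247.00


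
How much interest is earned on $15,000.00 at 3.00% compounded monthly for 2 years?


Compound interest earned = final amount − principal.
A = P(1 + r/n)^(nt) = $15,000.00 × (1 + 0.03/12)^(12 × 2) = $15,926.36
Interest = A − P = $15,926.36 − $15,000.00 = $926.36

Interest = A - P = $926.36


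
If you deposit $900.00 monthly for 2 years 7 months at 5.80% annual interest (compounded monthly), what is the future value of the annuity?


Future value of an ordinary annuity: FV = PMT × ((1 + r)^n − 1) / r
Monthly rate r = 0.058/12 ≈ 0.00483333, n = 31
FV = $900.00 × ((1 + 0.058/12)^31 − 1) / (0.058/12)
FV = $900.00 × 33.356156
FV = $30,020.54

FV = PMT × ((1+r)^n - 1)/r = $30,020.54


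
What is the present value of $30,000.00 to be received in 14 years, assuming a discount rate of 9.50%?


Present value formula: PV = FV / (1 + r)^t
PV = $30,000.00 / (1 + 0.095)^14
PV = $30,000.00 / 3.562851
PV = $8,420.22

PV = FV / (1 + r)^t = $8,420.22


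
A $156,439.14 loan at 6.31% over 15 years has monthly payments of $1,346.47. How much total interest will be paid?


Total paid over the life of the loan = PMT × n.
Total paid = $1,346.47 × 180 = $242,364.60
Total interest = total paid − principal = $242,364.60 − $156,439.14 = $85,925.46

Total interest = (PMT × n) - PV = $85,925.46


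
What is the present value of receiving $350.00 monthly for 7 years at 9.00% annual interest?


Present value of an ordinary annuity: PV = PMT × (1 − (1 + r)^(−n)) / r
Monthly rate r = 0.09/12 = 0.0075, n = 84
PV = $350.00 × (1 − (1 + 0.09/12)^(−84)) / (0.09/12)
PV = $350.00 × 62.153965
PV = $21,753.89

PV = PMT × (1-(1+r)^(-n))/r = $21,753.89


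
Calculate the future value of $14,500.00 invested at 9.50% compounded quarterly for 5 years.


Compound interest formula: A = P(1 + r/n)^(nt)
A = $14,500.00 × (1 + 0.095/4)^(4 × 5)
Growth factor: (1 + 0.095/4)^20 = 1.5991098
A = $14,500.00 × 1.5991098
A = $23,187.09

A = P(1 + r/n)^(nt) = $23,187.09


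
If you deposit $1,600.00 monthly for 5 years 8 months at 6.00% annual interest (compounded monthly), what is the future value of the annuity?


Future value of an ordinary annuity: FV = PMT × ((1 + r)^n − 1) / r
Monthly rate r = 0.06/12 = 0.005, n = 68
FV = $1,600.00 × ((1 + 0.06/12)^68 − 1) / (0.06/12)
FV = $1,600.00 × 80.751571
FV = $129,202.51

FV = PMT × ((1+r)^n - 1)/r = $129,202.51


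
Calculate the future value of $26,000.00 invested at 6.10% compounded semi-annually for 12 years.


Compound interest formula: A = P(1 + r/n)^(nt)
A = $26,000.00 × (1 + 0.061/2)^(2 × 12)
Growth factor: (1 + 0.061/2)^24 = 2.056610
A = $26,000.00 × 2.056610
A = $53,471.86

A = P(1 + r/n)^(nt) = $53,471.86


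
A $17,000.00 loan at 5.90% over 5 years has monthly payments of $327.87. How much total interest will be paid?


Total paid over the life of the loan = PMT × n.
Total paid = $327.87 × 60 = $19,672.20
Total interest = total paid − principal = $19,672.20 − $17,000.00 = $2,672.20

Total interest = (PMT × n) - PV = $2,672.20


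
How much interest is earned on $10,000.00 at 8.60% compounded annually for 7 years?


Compound interest earned = final amount − principal.
A = P(1 + r/n)^(nt) = $10,000.00 × (1 + 0.086/1)^(1 × 7) = $17,815.94
Interest = A − P = $17,815.94 − $10,000.00 = $7,815.94

Interest = A - P = $7,815.94


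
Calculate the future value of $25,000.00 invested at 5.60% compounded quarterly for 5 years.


Compound interest formula: A = P(1 + r/n)^(nt)
A = $25,000.00 × (1 + 0.056/4)^(4 × 5)
Growth factor: (1 + 0.056/4)^20 = 1.3205629
A = $25,000.00 × 1.3205629
A = $33,014.07

A = P(1 + r/n)^(nt) = $33,014.07


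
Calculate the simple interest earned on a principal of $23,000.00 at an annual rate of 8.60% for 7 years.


Simple interest formula: I = P × r × t
I = $23,000.00 × 0.086 × 7
I = $13,846.00

I = P × r × t = $13,846.00


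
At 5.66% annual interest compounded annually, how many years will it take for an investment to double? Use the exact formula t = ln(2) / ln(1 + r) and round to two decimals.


Doubling condition: (1 + r)^t = 2
Take ln of both sides: t × ln(1 + r) = ln(2)
t = ln(2) / ln(1 + r)
t = 0.693147 / 0.055056
t = 12.59

t = ln(2) / ln(1 + r) = 12.59 years


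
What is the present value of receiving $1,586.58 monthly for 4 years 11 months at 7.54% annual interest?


Present value of an ordinary annuity: PV = PMT × (1 − (1 + r)^(−n)) / r
Monthly rate r = 0.0754/12 ≈ 0.00628333, n = 59
PV = $1,586.58 × (1 − (1 + 0.0754/12)^(−59)) / (0.0754/12)
PV = $1,586.58 × 49.171274
PV = $78,014.16

PV = PMT × (1-(1+r)^(-n))/r = $78,014.16


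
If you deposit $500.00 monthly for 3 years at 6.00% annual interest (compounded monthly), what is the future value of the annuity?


Future value of an ordinary annuity: FV = PMT × ((1 + r)^n − 1) / r
Monthly rate r = 0.06/12 = 0.005, n = 36
FV = $500.00 × ((1 + 0.06/12)^36 − 1) / (0.06/12)
FV = $500.00 × 39.336105
FV = $19,668.05

FV = PMT × ((1+r)^n - 1)/r = $19,668.05


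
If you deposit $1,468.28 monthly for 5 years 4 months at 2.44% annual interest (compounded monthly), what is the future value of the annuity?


Future value of an ordinary annuity: FV = PMT × ((1 + r)^n − 1) / r
Monthly rate r = 0.0244/12 ≈ 0.00203333, n = 64
FV = $1,468.28 × ((1 + 0.0244/12)^64 − 1) / (0.0244/12)
FV = $1,468.28 × 68.276932
FV = $100,249.65

FV = PMT × ((1+r)^n - 1)/r = $100,249.65


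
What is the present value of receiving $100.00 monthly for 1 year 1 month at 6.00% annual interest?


Present value of an ordinary annuity: PV = PMT × (1 − (1 + r)^(−n)) / r
Monthly rate r = 0.06/12 = 0.005, n = 13
PV = $100.00 × (1 − (1 + 0.06/12)^(−13)) / (0.06/12)
PV = $100.00 × 12.556151
PV = $1,255.62

PV = PMT × (1-(1+r)^(-n))/r = $1,255.62


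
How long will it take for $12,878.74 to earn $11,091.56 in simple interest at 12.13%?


Rearrange the simple interest formula for t:
I = P × r × t  ⇒  t = I / (P × r)
t = $11,091.56 / ($12,878.74 × 0.1213)
t = 7.1

t = I/(P×r) = 7.1 years


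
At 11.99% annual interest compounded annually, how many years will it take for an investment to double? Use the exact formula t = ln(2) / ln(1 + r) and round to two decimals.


Doubling condition: (1 + r)^t = 2
Take ln of both sides: t × ln(1 + r) = ln(2)
t = ln(2) / ln(1 + r)
t = 0.693147 / 0.113239
t = 6.12

t = ln(2) / ln(1 + r) = 6.12 years


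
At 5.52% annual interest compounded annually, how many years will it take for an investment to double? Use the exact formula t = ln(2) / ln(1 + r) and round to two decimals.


Doubling condition: (1 + r)^t = 2
Take ln of both sides: t × ln(1 + r) = ln(2)
t = ln(2) / ln(1 + r)
t = 0.693147 / 0.053730
t = 12.90

t = ln(2) / ln(1 + r) = 12.90 years


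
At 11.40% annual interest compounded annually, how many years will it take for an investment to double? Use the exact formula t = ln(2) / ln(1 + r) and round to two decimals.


Doubling condition: (1 + r)^t = 2
Take ln of both sides: t × ln(1 + r) = ln(2)
t = ln(2) / ln(1 + r)
t = 0.693147 / 0.107957
t = 6.42

t = ln(2) / ln(1 + r) = 6.42 years


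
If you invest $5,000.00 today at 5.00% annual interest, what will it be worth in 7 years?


Future value formula: FV = PV × (1 + r)^t
FV = $5,000.00 × (1 + 0.05)^7
FV = $5,000.00 × 1.407100
FV = $7,035.50

FV = PV × (1 + r)^t = $7,035.50


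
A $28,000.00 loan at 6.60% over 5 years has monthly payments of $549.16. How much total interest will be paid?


Total paid over the life of the loan = PMT × n.
Total paid = $549.16 × 60 = $32,949.60
Total interest = total paid − principal = $32,949.60 − $28,000.00 = $4,949.60

Total interest = (PMT × n) - PV = $4,949.60


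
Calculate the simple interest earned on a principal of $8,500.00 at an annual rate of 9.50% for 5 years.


Simple interest formula: I = P × r × t
I = $8,500.00 × 0.095 × 5
I = $4,037.50

I = P × r × t = $4,037.50


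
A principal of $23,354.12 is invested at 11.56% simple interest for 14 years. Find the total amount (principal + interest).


Total amount formula: A = P(1 + rt) = P + P·r·t
Interest: I = P × r × t = $23,354.12 × 0.1156 × 14 = $37,796.31
A = P + I = $23,354.12 + $37,796.31 = $61,150.43

A = P + I = P(1 + rt) = $61,150.43


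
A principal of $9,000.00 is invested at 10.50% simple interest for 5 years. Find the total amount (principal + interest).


Total amount formula: A = P(1 + rt) = P + P·r·t
Interest: I = P × r × t = $9,000.00 × 0.105 × 5 = $4,725.00
A = P + I = $9,000.00 + $4,725.00 = $13,725.00

A = P + I = P(1 + rt) = $13,725.00


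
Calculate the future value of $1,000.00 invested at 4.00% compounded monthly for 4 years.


Compound interest formula: A = P(1 + r/n)^(nt)
A = $1,000.00 × (1 + 0.04/12)^(12 × 4)
Growth factor: (1 + 0.04/12)^48 = 1.173199
A = $1,000.00 × 1.173199
A = $1,173.20

A = P(1 + r/n)^(nt) = $1,173.20
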